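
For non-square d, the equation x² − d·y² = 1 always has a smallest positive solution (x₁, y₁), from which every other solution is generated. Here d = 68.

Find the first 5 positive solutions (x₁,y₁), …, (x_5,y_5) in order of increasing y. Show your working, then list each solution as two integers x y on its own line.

√68 → a₀=8, period (4,16); ℓ=2 even so k=1
a_0=8:  p_0=8·1+0=8,  q_0=8·0+1=1
a_1=4:  p_1=4·8+1=33,  q_1=4·1+0=4
→ (33, 4).  Check: 33²=1089, 68·4²=1088, difference 1.
(x_2, y_2) = (33·33 + 68·4·4, 33·4 + 4·33) = (2177, 264)
(x_3, y_3) = (33·2177 + 68·4·264, 33·264 + 4·2177) = (143649, 17420)
(x_4, y_4) = (33·143649 + 68·4·17420, 33·17420 + 4·143649) = (9478657, 1149456)
(x_5, y_5) = (33·9478657 + 68·4·1149456, 33·1149456 + 4·9478657) = (625447713, 75846676)

33 4
2177 264
143649 17420
9478657 1149456
625447713 75846676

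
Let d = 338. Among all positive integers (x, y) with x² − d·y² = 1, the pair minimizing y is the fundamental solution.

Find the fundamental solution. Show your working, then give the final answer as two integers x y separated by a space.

114243 6214

[18; 2,1,1,2,36] for √338; ℓ=5 ⇒ convergent index 9
i=0: a=18 ⇒ p=18, q=1
…
i=5: a=36 ⇒ p=8696, q=473
…
i=7: a=1 ⇒ p=26327, q=1432
i=8: a=1 ⇒ p=43958, q=2391
i=9: a=2 ⇒ p=114243, q=6214
→ (114243, 6214).  Check: 114243²=13051463049, 338·6214²=13051463048, difference 1.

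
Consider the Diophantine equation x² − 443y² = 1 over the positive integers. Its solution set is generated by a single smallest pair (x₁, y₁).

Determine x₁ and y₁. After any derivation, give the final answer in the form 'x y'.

442 21

√443 = [21; 21,42, …], period ℓ=2 (even) → k=1
step 0: (21, 1)  from 21·(1,0) + (0,1)
step 1: (442, 21)  from 21·(21,1) + (1,0)
→ (442, 21).  Check: 442²=195364, 443·21²=195363, difference 1.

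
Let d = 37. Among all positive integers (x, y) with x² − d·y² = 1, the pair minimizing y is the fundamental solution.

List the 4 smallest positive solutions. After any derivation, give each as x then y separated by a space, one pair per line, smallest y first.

73 12
10657 1752
1555849 255780
227143297 37342128

√37 = [6; 12, …], period ℓ=1 (odd) → k=1
k=0  a_k=6  p_k/q_k = 6/1
k=1  a_k=12  p_k/q_k = 73/12
(x₁, y₁) = (73, 12);  73² − 37·12² = 1 ✓
(73+12√37)^2 = 10657 + 1752√37
(73+12√37)^3 = 1555849 + 255780√37
(73+12√37)^4 = 227143297 + 37342128√37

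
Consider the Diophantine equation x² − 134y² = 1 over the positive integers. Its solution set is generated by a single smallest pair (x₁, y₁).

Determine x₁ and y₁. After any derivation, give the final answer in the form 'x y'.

√134 → a₀=11, period (1,1,2,1,3,…,1,1,22); ℓ=14 even so k=13
step 0: (11, 1)  from 11·(1,0) + (0,1)
…
step 2: (23, 2)  from 1·(12,1) + (11,1)
step 3: (58, 5)  from 2·(23,2) + (12,1)
step 4: (81, 7)  from 1·(58,5) + (23,2)
step 5: (301, 26)  from 3·(81,7) + (58,5)
…
step 7: (4121, 356)  from 10·(382,33) + (301,26)
step 8: (4503, 389)  from 1·(4121,356) + (382,33)
step 9: (17630, 1523)  from 3·(4503,389) + (4121,356)
…
step 11: (61896, 5347)  from 2·(22133,1912) + (17630,1523)
step 12: (84029, 7259)  from 1·(61896,5347) + (22133,1912)
step 13: (145925, 12606)  from 1·(84029,7259) + (61896,5347)
→ (145925, 12606).  Check: 145925²=21294105625, 134·12606²=21294105624, difference 1.

145925 12606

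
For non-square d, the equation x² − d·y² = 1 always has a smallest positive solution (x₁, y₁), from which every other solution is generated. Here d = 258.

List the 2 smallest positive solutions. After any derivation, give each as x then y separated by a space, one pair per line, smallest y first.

√258 = [16; 16,32, …], period ℓ=2 (even) → k=1
a_0=16:  p_0=16·1+0=16,  q_0=16·0+1=1
a_1=16:  p_1=16·16+1=257,  q_1=16·1+0=16
(x₁, y₁) = (257, 16);  257² − 258·16² = 1 ✓
k=2:  x_2 = 257·257+258·16·16 = 132097,  y_2 = 257·16+16·257 = 8224

257 16
132097 8224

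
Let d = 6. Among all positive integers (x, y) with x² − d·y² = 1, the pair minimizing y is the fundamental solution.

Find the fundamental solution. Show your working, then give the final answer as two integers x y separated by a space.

5 2

√6 → a₀=2, period (2,4); ℓ=2 even so k=1
step 0: (2, 1)  from 2·(1,0) + (0,1)
step 1: (5, 2)  from 2·(2,1) + (1,0)
→ (5, 2).  Check: 5²=25, 6·2²=24, difference 1.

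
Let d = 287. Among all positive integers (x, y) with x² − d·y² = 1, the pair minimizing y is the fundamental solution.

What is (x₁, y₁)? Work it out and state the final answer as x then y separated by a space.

√287 = [16; 1,15,1,32, …], period ℓ=4 (even) → k=3
i=0: a=16 ⇒ p=16, q=1
i=1: a=1 ⇒ p=17, q=1
i=2: a=15 ⇒ p=271, q=16
i=3: a=1 ⇒ p=288, q=17
→ (288, 17).  Check: 288²=82944, 287·17²=82943, difference 1.

288 17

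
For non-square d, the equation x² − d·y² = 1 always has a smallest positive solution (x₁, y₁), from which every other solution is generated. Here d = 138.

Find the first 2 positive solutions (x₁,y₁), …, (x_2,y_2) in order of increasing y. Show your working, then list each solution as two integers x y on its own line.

√138 = [11; 1,2,1,22, …], period ℓ=4 (even) → k=3
step 0: (11, 1)  from 11·(1,0) + (0,1)
…
step 2: (35, 3)  from 2·(12,1) + (11,1)
step 3: (47, 4)  from 1·(35,3) + (12,1)
→ (47, 4).  Check: 47²=2209, 138·4²=2208, difference 1.
k=2:  x_2 = 47·47+138·4·4 = 4417,  y_2 = 47·4+4·47 = 376

47 4
4417 376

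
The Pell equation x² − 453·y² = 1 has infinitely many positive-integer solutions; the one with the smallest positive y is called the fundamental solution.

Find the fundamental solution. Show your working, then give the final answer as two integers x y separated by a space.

1653751 77700

√453 = [21; 3,1,1,10,14,10,1,1,3,42, …], period ℓ=10 (even) → k=9
step 0: (21, 1)  from 21·(1,0) + (0,1)
…
step 3: (149, 7)  from 1·(85,4) + (64,3)
step 4: (1575, 74)  from 10·(149,7) + (85,4)
step 5: (22199, 1043)  from 14·(1575,74) + (149,7)
step 6: (223565, 10504)  from 10·(22199,1043) + (1575,74)
step 7: (245764, 11547)  from 1·(223565,10504) + (22199,1043)
step 8: (469329, 22051)  from 1·(245764,11547) + (223565,10504)
step 9: (1653751, 77700)  from 3·(469329,22051) + (245764,11547)
(x₁, y₁) = (1653751, 77700);  1653751² − 453·77700² = 1 ✓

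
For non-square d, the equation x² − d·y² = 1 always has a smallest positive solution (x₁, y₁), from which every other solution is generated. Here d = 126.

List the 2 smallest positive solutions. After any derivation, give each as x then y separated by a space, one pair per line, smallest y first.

449 40
403201 35920

√126 → a₀=11, period (4,2,4,22); ℓ=4 even so k=3
step 0: (11, 1)  from 11·(1,0) + (0,1)
…
step 2: (101, 9)  from 2·(45,4) + (11,1)
step 3: (449, 40)  from 4·(101,9) + (45,4)
→ (449, 40).  Check: 449²=201601, 126·40²=201600, difference 1.
(449+40√126)^2 = 403201 + 35920√126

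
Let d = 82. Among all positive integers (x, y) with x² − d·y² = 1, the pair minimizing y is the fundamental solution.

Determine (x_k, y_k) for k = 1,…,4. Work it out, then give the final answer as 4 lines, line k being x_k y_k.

d=82: √d = [9; 18] (ℓ=1, odd), read p_1/q_1
a_0=9:  p_0=9·1+0=9,  q_0=9·0+1=1
a_1=18:  p_1=18·9+1=163,  q_1=18·1+0=18
(x₁, y₁) = (163, 18);  163² − 82·18² = 1 ✓
n=2: (163,18)∘(163,18) = (163·163+82·18·18, 163·18+18·163) = (53137,5868)
n=3: (53137,5868)∘(163,18) = (163·53137+82·18·5868, 163·5868+18·53137) = (17322499,1912950)
n=4: (17322499,1912950)∘(163,18) = (163·17322499+82·18·1912950, 163·1912950+18·17322499) = (5647081537,623615832)

163 18
53137 5868
17322499 1912950
5647081537 623615832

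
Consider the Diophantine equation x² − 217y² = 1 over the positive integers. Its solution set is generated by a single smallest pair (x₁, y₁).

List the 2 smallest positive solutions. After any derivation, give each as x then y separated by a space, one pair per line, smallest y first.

3844063 260952
29553640695937 2006231855952

√217 → a₀=14, period (1,2,1,2,1,…,2,1,28); ℓ=16 even so k=15
k=0  a_k=14  p_k/q_k = 14/1
k=1  a_k=1  p_k/q_k = 15/1
…
k=3  a_k=1  p_k/q_k = 59/4
k=4  a_k=2  p_k/q_k = 162/11
k=5  a_k=1  p_k/q_k = 221/15
k=6  a_k=1  p_k/q_k = 383/26
k=7  a_k=9  p_k/q_k = 3668/249
k=8  a_k=4  p_k/q_k = 15055/1022
k=9  a_k=9  p_k/q_k = 139163/9447
k=10  a_k=1  p_k/q_k = 154218/10469
k=11  a_k=1  p_k/q_k = 293381/19916
k=12  a_k=2  p_k/q_k = 740980/50301
k=13  a_k=1  p_k/q_k = 1034361/70217
k=14  a_k=2  p_k/q_k = 2809702/190735
k=15  a_k=1  p_k/q_k = 3844063/260952
fundamental: x₁=3844063, y₁=260952  (since 14776820347969 − 217·68095946304 = 1)
k=2:  x_2 = 3844063·3844063+217·260952·260952 = 29553640695937,  y_2 = 3844063·260952+260952·3844063 = 2006231855952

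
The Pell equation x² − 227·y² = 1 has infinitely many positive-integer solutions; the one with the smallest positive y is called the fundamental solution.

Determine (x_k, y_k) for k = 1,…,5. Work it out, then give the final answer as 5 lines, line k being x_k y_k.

226 15
102151 6780
46172026 3064545
20869653601 1385167560
9433037255626 626092672575

[15; 15,30] for √227; ℓ=2 ⇒ convergent index 1
k=0  a_k=15  p_k/q_k = 15/1
k=1  a_k=15  p_k/q_k = 226/15
fundamental: x₁=226, y₁=15  (since 51076 − 227·225 = 1)
n=2: (226,15)∘(226,15) = (226·226+227·15·15, 226·15+15·226) = (102151,6780)
n=3: (102151,6780)∘(226,15) = (226·102151+227·15·6780, 226·6780+15·102151) = (46172026,3064545)
n=4: (46172026,3064545)∘(226,15) = (226·46172026+227·15·3064545, 226·3064545+15·46172026) = (20869653601,1385167560)
n=5: (20869653601,1385167560)∘(226,15) = (226·20869653601+227·15·1385167560, 226·1385167560+15·20869653601) = (9433037255626,626092672575)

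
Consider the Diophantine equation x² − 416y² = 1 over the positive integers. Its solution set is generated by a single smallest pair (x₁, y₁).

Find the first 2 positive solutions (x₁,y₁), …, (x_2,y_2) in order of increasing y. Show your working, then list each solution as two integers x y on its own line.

d=416: √d = [20; 2,1,1,9,1,1,2,40] (ℓ=8, even), read p_7/q_7
k=0  a_k=20  p_k/q_k = 20/1
k=1  a_k=2  p_k/q_k = 41/2
k=2  a_k=1  p_k/q_k = 61/3
…
k=4  a_k=9  p_k/q_k = 979/48
k=5  a_k=1  p_k/q_k = 1081/53
k=6  a_k=1  p_k/q_k = 2060/101
k=7  a_k=2  p_k/q_k = 5201/255
fundamental: x₁=5201, y₁=255  (since 27050401 − 416·65025 = 1)
(5201+255√416)^2 = 54100801 + 2652510√416

5201 255
54100801 2652510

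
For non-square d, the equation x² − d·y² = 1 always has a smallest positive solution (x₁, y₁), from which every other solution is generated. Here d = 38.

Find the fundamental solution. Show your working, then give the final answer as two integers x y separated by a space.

37 6

d=38: √d = [6; 6,12] (ℓ=2, even), read p_1/q_1
i=0: a=6 ⇒ p=6, q=1
i=1: a=6 ⇒ p=37, q=6
→ (37, 6).  Check: 37²=1369, 38·6²=1368, difference 1.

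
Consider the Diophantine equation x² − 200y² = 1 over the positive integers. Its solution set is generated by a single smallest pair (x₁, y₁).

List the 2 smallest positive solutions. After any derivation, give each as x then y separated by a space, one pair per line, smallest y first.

99 7
19601 1386

√200 → a₀=14, period (7,28); ℓ=2 even so k=1
a_0=14:  p_0=14·1+0=14,  q_0=14·0+1=1
a_1=7:  p_1=7·14+1=99,  q_1=7·1+0=7
fundamental: x₁=99, y₁=7  (since 9801 − 200·49 = 1)
n=2: (99,7)∘(99,7) = (99·99+200·7·7, 99·7+7·99) = (19601,1386)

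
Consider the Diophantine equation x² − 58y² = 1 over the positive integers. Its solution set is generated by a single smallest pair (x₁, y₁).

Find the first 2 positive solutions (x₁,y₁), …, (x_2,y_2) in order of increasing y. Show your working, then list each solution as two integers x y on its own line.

d=58: √d = [7; 1,1,1,1,1,1,14] (ℓ=7, odd), read p_13/q_13
k=0  a_k=7  p_k/q_k = 7/1
…
k=3  a_k=1  p_k/q_k = 23/3
…
k=6  a_k=1  p_k/q_k = 99/13
…
k=9  a_k=1  p_k/q_k = 2993/393
…
k=12  a_k=1  p_k/q_k = 12071/1585
k=13  a_k=1  p_k/q_k = 19603/2574
→ (19603, 2574).  Check: 19603²=384277609, 58·2574²=384277608, difference 1.
n=2: (19603,2574)∘(19603,2574) = (19603·19603+58·2574·2574, 19603·2574+2574·19603) = (768555217,100916244)

19603 2574
768555217 100916244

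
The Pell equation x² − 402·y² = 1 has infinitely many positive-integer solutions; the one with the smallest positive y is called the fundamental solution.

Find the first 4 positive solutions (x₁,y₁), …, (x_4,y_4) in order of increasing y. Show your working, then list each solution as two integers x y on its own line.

√402 = [20; 20,40, …], period ℓ=2 (even) → k=1
step 0: (20, 1)  from 20·(1,0) + (0,1)
step 1: (401, 20)  from 20·(20,1) + (1,0)
fundamental: x₁=401, y₁=20  (since 160801 − 402·400 = 1)
(401+20√402)^2 = 321601 + 16040√402
(401+20√402)^3 = 257923601 + 12864060√402
(401+20√402)^4 = 206854406401 + 10316960080√402

401 20
321601 16040
257923601 12864060
206854406401 10316960080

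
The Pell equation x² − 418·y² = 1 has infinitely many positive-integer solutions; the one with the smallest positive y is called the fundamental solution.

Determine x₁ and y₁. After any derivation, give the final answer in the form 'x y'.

33857 1656

[20; 2,4,20,4,2,40] for √418; ℓ=6 ⇒ convergent index 5
step 0: (20, 1)  from 20·(1,0) + (0,1)
step 1: (41, 2)  from 2·(20,1) + (1,0)
step 2: (184, 9)  from 4·(41,2) + (20,1)
step 3: (3721, 182)  from 20·(184,9) + (41,2)
step 4: (15068, 737)  from 4·(3721,182) + (184,9)
step 5: (33857, 1656)  from 2·(15068,737) + (3721,182)
fundamental: x₁=33857, y₁=1656  (since 1146296449 − 418·2742336 = 1)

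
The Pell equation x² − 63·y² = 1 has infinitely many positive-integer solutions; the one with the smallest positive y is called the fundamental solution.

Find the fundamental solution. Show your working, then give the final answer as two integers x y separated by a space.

√63 = [7; 1,14, …], period ℓ=2 (even) → k=1
i=0: a=7 ⇒ p=7, q=1
i=1: a=1 ⇒ p=8, q=1
fundamental: x₁=8, y₁=1  (since 64 − 63·1 = 1)

8 1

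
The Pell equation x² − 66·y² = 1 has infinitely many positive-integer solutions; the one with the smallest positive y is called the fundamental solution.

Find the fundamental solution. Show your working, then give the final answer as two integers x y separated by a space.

[8; 8,16] for √66; ℓ=2 ⇒ convergent index 1
a_0=8:  p_0=8·1+0=8,  q_0=8·0+1=1
a_1=8:  p_1=8·8+1=65,  q_1=8·1+0=8
→ (65, 8).  Check: 65²=4225, 66·8²=4224, difference 1.

65 8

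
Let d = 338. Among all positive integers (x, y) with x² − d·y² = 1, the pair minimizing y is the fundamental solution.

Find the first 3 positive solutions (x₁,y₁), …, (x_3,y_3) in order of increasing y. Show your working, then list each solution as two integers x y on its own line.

114243 6214
26102926097 1419812004
5964153172084899 324407165539730

√338 = [18; 2,1,1,2,36, …], period ℓ=5 (odd) → k=9
a_0=18:  p_0=18·1+0=18,  q_0=18·0+1=1
…
a_2=1:  p_2=1·37+18=55,  q_2=1·2+1=3
…
a_4=2:  p_4=2·92+55=239,  q_4=2·5+3=13
a_5=36:  p_5=36·239+92=8696,  q_5=36·13+5=473
a_6=2:  p_6=2·8696+239=17631,  q_6=2·473+13=959
…
a_8=1:  p_8=1·26327+17631=43958,  q_8=1·1432+959=2391
a_9=2:  p_9=2·43958+26327=114243,  q_9=2·2391+1432=6214
→ (114243, 6214).  Check: 114243²=13051463049, 338·6214²=13051463048, difference 1.
n=2: (114243,6214)∘(114243,6214) = (114243·114243+338·6214·6214, 114243·6214+6214·114243) = (26102926097,1419812004)
n=3: (26102926097,1419812004)∘(114243,6214) = (114243·26102926097+338·6214·1419812004, 114243·1419812004+6214·26102926097) = (5964153172084899,324407165539730)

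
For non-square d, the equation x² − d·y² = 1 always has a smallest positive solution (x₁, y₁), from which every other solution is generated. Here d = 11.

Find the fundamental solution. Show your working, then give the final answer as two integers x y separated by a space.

10 3

d=11: √d = [3; 3,6] (ℓ=2, even), read p_1/q_1
k=0  a_k=3  p_k/q_k = 3/1
k=1  a_k=3  p_k/q_k = 10/3
(x₁, y₁) = (10, 3);  10² − 11·3² = 1 ✓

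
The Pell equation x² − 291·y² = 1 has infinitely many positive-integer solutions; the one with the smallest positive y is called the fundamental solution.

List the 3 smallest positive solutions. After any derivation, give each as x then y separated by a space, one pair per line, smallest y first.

290 17
168199 9860
97555130 5718783

d=291: √d = [17; 17,34] (ℓ=2, even), read p_1/q_1
step 0: (17, 1)  from 17·(1,0) + (0,1)
step 1: (290, 17)  from 17·(17,1) + (1,0)
fundamental: x₁=290, y₁=17  (since 84100 − 291·289 = 1)
(290+17√291)^2 = 168199 + 9860√291
(290+17√291)^3 = 97555130 + 5718783√291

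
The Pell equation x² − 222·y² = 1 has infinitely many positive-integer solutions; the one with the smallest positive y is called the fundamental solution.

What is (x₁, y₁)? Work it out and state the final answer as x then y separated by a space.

149 10

[14; 1,8,1,28] for √222; ℓ=4 ⇒ convergent index 3
i=0: a=14 ⇒ p=14, q=1
…
i=2: a=8 ⇒ p=134, q=9
i=3: a=1 ⇒ p=149, q=10
(x₁, y₁) = (149, 10);  149² − 222·10² = 1 ✓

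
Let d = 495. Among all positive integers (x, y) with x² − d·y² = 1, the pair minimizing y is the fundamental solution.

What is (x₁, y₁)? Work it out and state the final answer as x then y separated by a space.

√495 → a₀=22, period (4,44); ℓ=2 even so k=1
k=0  a_k=22  p_k/q_k = 22/1
k=1  a_k=4  p_k/q_k = 89/4
fundamental: x₁=89, y₁=4  (since 7921 − 495·16 = 1)

89 4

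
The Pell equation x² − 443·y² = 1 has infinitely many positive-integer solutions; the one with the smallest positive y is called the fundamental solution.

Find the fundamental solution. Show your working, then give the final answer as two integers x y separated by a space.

442 21

[21; 21,42] for √443; ℓ=2 ⇒ convergent index 1
k=0  a_k=21  p_k/q_k = 21/1
k=1  a_k=21  p_k/q_k = 442/21
fundamental: x₁=442, y₁=21  (since 195364 − 443·441 = 1)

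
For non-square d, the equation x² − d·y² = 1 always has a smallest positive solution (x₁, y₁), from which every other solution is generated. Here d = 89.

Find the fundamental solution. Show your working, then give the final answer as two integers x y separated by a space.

500001 53000

[9; 2,3,3,2,18] for √89; ℓ=5 ⇒ convergent index 9
k=0  a_k=9  p_k/q_k = 9/1
…
k=3  a_k=3  p_k/q_k = 217/23
k=4  a_k=2  p_k/q_k = 500/53
…
k=8  a_k=3  p_k/q_k = 216991/23001
k=9  a_k=2  p_k/q_k = 500001/53000
→ (500001, 53000).  Check: 500001²=250001000001, 89·53000²=250001000000, difference 1.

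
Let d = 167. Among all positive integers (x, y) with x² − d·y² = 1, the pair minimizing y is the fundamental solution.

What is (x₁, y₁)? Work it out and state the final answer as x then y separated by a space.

168 13

√167 → a₀=12, period (1,11,1,24); ℓ=4 even so k=3
k=0  a_k=12  p_k/q_k = 12/1
…
k=2  a_k=11  p_k/q_k = 155/12
k=3  a_k=1  p_k/q_k = 168/13
fundamental: x₁=168, y₁=13  (since 28224 − 167·169 = 1)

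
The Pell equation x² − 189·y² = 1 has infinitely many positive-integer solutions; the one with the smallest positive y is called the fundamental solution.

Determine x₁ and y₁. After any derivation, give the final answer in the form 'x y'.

√189 → a₀=13, period (1,2,1,26); ℓ=4 even so k=3
k=0  a_k=13  p_k/q_k = 13/1
k=1  a_k=1  p_k/q_k = 14/1
k=2  a_k=2  p_k/q_k = 41/3
k=3  a_k=1  p_k/q_k = 55/4
→ (55, 4).  Check: 55²=3025, 189·4²=3024, difference 1.

55 4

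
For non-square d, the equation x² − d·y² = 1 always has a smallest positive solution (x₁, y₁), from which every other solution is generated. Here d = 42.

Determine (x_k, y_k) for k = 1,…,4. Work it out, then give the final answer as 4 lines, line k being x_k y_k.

√42 → a₀=6, period (2,12); ℓ=2 even so k=1
k=0  a_k=6  p_k/q_k = 6/1
k=1  a_k=2  p_k/q_k = 13/2
(x₁, y₁) = (13, 2);  13² − 42·2² = 1 ✓
n=2: (13,2)∘(13,2) = (13·13+42·2·2, 13·2+2·13) = (337,52)
n=3: (337,52)∘(13,2) = (13·337+42·2·52, 13·52+2·337) = (8749,1350)
n=4: (8749,1350)∘(13,2) = (13·8749+42·2·1350, 13·1350+2·8749) = (227137,35048)

13 2
337 52
8749 1350
227137 35048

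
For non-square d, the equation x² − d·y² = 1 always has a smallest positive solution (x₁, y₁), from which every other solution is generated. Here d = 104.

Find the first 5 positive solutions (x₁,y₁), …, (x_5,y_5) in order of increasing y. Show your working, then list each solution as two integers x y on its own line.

d=104: √d = [10; 5,20] (ℓ=2, even), read p_1/q_1
a_0=10:  p_0=10·1+0=10,  q_0=10·0+1=1
a_1=5:  p_1=5·10+1=51,  q_1=5·1+0=5
(x₁, y₁) = (51, 5);  51² − 104·5² = 1 ✓
k=2:  x_2 = 51·51+104·5·5 = 5201,  y_2 = 51·5+5·51 = 510
k=3:  x_3 = 51·5201+104·5·510 = 530451,  y_3 = 51·510+5·5201 = 52015
k=4:  x_4 = 51·530451+104·5·52015 = 54100801,  y_4 = 51·52015+5·530451 = 5305020
k=5:  x_5 = 51·54100801+104·5·5305020 = 5517751251,  y_5 = 51·5305020+5·54100801 = 541060025

51 5
5201 510
530451 52015
54100801 5305020
5517751251 541060025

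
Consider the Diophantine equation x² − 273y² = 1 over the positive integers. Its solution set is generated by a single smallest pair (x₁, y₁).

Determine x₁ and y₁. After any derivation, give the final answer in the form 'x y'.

727 44

√273 = [16; 1,1,10,1,1,32, …], period ℓ=6 (even) → k=5
k=0  a_k=16  p_k/q_k = 16/1
k=1  a_k=1  p_k/q_k = 17/1
k=2  a_k=1  p_k/q_k = 33/2
k=3  a_k=10  p_k/q_k = 347/21
k=4  a_k=1  p_k/q_k = 380/23
k=5  a_k=1  p_k/q_k = 727/44
fundamental: x₁=727, y₁=44  (since 528529 − 273·1936 = 1)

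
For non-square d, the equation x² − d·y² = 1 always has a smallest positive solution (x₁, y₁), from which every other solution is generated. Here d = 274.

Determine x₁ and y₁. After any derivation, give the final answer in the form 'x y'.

3959299 239190

[16; 1,1,4,4,1,1,32] for √274; ℓ=7 ⇒ convergent index 13
i=0: a=16 ⇒ p=16, q=1
i=1: a=1 ⇒ p=17, q=1
…
i=6: a=1 ⇒ p=1407, q=85
…
i=9: a=1 ⇒ p=93011, q=5619
…
i=12: a=1 ⇒ p=2189276, q=132259
i=13: a=1 ⇒ p=3959299, q=239190
fundamental: x₁=3959299, y₁=239190  (since 15676048571401 − 274·57211856100 = 1)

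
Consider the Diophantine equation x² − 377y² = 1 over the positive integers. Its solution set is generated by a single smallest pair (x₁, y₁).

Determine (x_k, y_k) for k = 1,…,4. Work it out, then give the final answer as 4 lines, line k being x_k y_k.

d=377: √d = [19; 2,2,2,38] (ℓ=4, even), read p_3/q_3
a_0=19:  p_0=19·1+0=19,  q_0=19·0+1=1
…
a_2=2:  p_2=2·39+19=97,  q_2=2·2+1=5
a_3=2:  p_3=2·97+39=233,  q_3=2·5+2=12
fundamental: x₁=233, y₁=12  (since 54289 − 377·144 = 1)
(233+12√377)^2 = 108577 + 5592√377
(233+12√377)^3 = 50596649 + 2605860√377
(233+12√377)^4 = 23577929857 + 1214325168√377

233 12
108577 5592
50596649 2605860
23577929857 1214325168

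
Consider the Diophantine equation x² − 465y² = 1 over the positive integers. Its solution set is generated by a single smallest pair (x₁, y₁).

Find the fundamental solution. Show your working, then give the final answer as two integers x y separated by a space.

15871 736

√465 = [21; 1,1,3,2,2,2,3,1,1,42, …], period ℓ=10 (even) → k=9
a_0=21:  p_0=21·1+0=21,  q_0=21·0+1=1
…
a_4=2:  p_4=2·151+43=345,  q_4=2·7+2=16
a_5=2:  p_5=2·345+151=841,  q_5=2·16+7=39
a_6=2:  p_6=2·841+345=2027,  q_6=2·39+16=94
…
a_8=1:  p_8=1·6922+2027=8949,  q_8=1·321+94=415
a_9=1:  p_9=1·8949+6922=15871,  q_9=1·415+321=736
fundamental: x₁=15871, y₁=736  (since 251888641 − 465·541696 = 1)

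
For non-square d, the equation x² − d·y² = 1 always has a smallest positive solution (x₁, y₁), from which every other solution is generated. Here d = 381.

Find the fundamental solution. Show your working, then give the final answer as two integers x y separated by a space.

1015 52

√381 → a₀=19, period (1,1,12,1,1,38); ℓ=6 even so k=5
k=0  a_k=19  p_k/q_k = 19/1
…
k=2  a_k=1  p_k/q_k = 39/2
…
k=4  a_k=1  p_k/q_k = 527/27
k=5  a_k=1  p_k/q_k = 1015/52
→ (1015, 52).  Check: 1015²=1030225, 381·52²=1030224, difference 1.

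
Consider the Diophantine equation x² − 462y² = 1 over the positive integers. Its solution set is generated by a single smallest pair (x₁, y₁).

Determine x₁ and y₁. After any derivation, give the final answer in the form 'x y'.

43 2

d=462: √d = [21; 2,42] (ℓ=2, even), read p_1/q_1
i=0: a=21 ⇒ p=21, q=1
i=1: a=2 ⇒ p=43, q=2
(x₁, y₁) = (43, 2);  43² − 462·2² = 1 ✓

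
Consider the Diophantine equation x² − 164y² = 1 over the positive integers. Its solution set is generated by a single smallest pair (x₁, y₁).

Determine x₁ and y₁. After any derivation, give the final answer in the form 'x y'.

[12; 1,4,6,4,1,24] for √164; ℓ=6 ⇒ convergent index 5
step 0: (12, 1)  from 12·(1,0) + (0,1)
…
step 3: (397, 31)  from 6·(64,5) + (13,1)
step 4: (1652, 129)  from 4·(397,31) + (64,5)
step 5: (2049, 160)  from 1·(1652,129) + (397,31)
fundamental: x₁=2049, y₁=160  (since 4198401 − 164·25600 = 1)

2049 160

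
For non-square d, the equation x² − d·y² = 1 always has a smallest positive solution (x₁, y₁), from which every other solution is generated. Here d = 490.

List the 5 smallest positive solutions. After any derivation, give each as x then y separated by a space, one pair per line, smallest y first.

1039681 46968
2161873163521 97663474416
4495316905044313921 203077717488555624
9347391150304592810234881 422272088792340335957472
19436609957075163398170578312001 878056535095215307939712337240

[22; 7,2,1,4,4,4,1,2,7,44] for √490; ℓ=10 ⇒ convergent index 9
k=0  a_k=22  p_k/q_k = 22/1
…
k=8  a_k=2  p_k/q_k = 141338/6385
k=9  a_k=7  p_k/q_k = 1039681/46968
→ (1039681, 46968).  Check: 1039681²=1080936581761, 490·46968²=1080936581760, difference 1.
k=2:  x_2 = 1039681·1039681+490·46968·46968 = 2161873163521,  y_2 = 1039681·46968+46968·1039681 = 97663474416
k=3:  x_3 = 1039681·2161873163521+490·46968·97663474416 = 4495316905044313921,  y_3 = 1039681·97663474416+46968·2161873163521 = 203077717488555624
k=4:  x_4 = 1039681·4495316905044313921+490·46968·203077717488555624 = 9347391150304592810234881,  y_4 = 1039681·203077717488555624+46968·4495316905044313921 = 422272088792340335957472
k=5:  x_5 = 1039681·9347391150304592810234881+490·46968·422272088792340335957472 = 19436609957075163398170578312001,  y_5 = 1039681·422272088792340335957472+46968·9347391150304592810234881 = 878056535095215307939712337240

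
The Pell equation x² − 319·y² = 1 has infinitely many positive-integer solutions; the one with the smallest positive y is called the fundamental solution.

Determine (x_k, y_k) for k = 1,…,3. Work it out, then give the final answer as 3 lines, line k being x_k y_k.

[17; 1,6,5,1,4,…,6,1,34] for √319; ℓ=14 ⇒ convergent index 13
a_0=17:  p_0=17·1+0=17,  q_0=17·0+1=1
…
a_2=6:  p_2=6·18+17=125,  q_2=6·1+1=7
a_3=5:  p_3=5·125+18=643,  q_3=5·7+1=36
…
a_12=6:  p_12=6·1798881+309613=11102899,  q_12=6·100718+17335=621643
a_13=1:  p_13=1·11102899+1798881=12901780,  q_13=1·621643+100718=722361
(x₁, y₁) = (12901780, 722361);  12901780² − 319·722361² = 1 ✓
(12901780+722361√319)^2 = 332911854336799 + 18639485405160√319
(12901780+722361√319)^3 = 8590311008090840302660 + 480965080021169647239√319

12901780 722361
332911854336799 18639485405160
8590311008090840302660 480965080021169647239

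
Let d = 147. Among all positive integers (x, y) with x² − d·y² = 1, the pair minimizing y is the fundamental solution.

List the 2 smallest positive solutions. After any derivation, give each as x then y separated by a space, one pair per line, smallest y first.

[12; 8,24] for √147; ℓ=2 ⇒ convergent index 1
a_0=12:  p_0=12·1+0=12,  q_0=12·0+1=1
a_1=8:  p_1=8·12+1=97,  q_1=8·1+0=8
(x₁, y₁) = (97, 8);  97² − 147·8² = 1 ✓
k=2:  x_2 = 97·97+147·8·8 = 18817,  y_2 = 97·8+8·97 = 1552

97 8
18817 1552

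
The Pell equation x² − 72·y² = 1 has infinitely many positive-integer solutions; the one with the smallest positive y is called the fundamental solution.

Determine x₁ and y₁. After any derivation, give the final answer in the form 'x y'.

17 2

√72 = [8; 2,16, …], period ℓ=2 (even) → k=1
step 0: (8, 1)  from 8·(1,0) + (0,1)
step 1: (17, 2)  from 2·(8,1) + (1,0)
→ (17, 2).  Check: 17²=289, 72·2²=288, difference 1.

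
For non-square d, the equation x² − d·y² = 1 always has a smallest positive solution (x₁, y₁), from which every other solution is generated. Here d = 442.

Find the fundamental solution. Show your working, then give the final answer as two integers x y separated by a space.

883 42

d=442: √d = [21; 42] (ℓ=1, odd), read p_1/q_1
a_0=21:  p_0=21·1+0=21,  q_0=21·0+1=1
a_1=42:  p_1=42·21+1=883,  q_1=42·1+0=42
→ (883, 42).  Check: 883²=779689, 442·42²=779688, difference 1.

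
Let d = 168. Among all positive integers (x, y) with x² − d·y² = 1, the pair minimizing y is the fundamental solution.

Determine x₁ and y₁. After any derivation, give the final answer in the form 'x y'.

√168 → a₀=12, period (1,24); ℓ=2 even so k=1
step 0: (12, 1)  from 12·(1,0) + (0,1)
step 1: (13, 1)  from 1·(12,1) + (1,0)
→ (13, 1).  Check: 13²=169, 168·1²=168, difference 1.

13 1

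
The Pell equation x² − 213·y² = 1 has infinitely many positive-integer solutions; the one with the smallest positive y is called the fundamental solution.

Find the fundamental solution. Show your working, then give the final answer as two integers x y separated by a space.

194399 13320

√213 → a₀=14, period (1,1,2,6,1,8,1,6,2,1,1,28); ℓ=12 even so k=11
k=0  a_k=14  p_k/q_k = 14/1
k=1  a_k=1  p_k/q_k = 15/1
…
k=3  a_k=2  p_k/q_k = 73/5
k=4  a_k=6  p_k/q_k = 467/32
…
k=6  a_k=8  p_k/q_k = 4787/328
k=7  a_k=1  p_k/q_k = 5327/365
k=8  a_k=6  p_k/q_k = 36749/2518
k=9  a_k=2  p_k/q_k = 78825/5401
k=10  a_k=1  p_k/q_k = 115574/7919
k=11  a_k=1  p_k/q_k = 194399/13320
→ (194399, 13320).  Check: 194399²=37790971201, 213·13320²=37790971200, difference 1.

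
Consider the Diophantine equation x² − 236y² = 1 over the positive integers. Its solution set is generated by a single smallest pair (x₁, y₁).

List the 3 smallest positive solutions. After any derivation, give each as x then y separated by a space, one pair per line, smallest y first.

√236 = [15; 2,1,3,5,1,6,1,5,3,1,2,30, …], period ℓ=12 (even) → k=11
i=0: a=15 ⇒ p=15, q=1
…
i=2: a=1 ⇒ p=46, q=3
i=3: a=3 ⇒ p=169, q=11
…
i=6: a=6 ⇒ p=7251, q=472
i=7: a=1 ⇒ p=8311, q=541
…
i=9: a=3 ⇒ p=154729, q=10072
i=10: a=1 ⇒ p=203535, q=13249
i=11: a=2 ⇒ p=561799, q=36570
(x₁, y₁) = (561799, 36570);  561799² − 236·36570² = 1 ✓
(x_2, y_2) = (561799·561799 + 236·36570·36570, 561799·36570 + 36570·561799) = (631236232801, 41089978860)
(x_3, y_3) = (561799·631236232801 + 236·36570·41089978860, 561799·41089978860 + 36570·631236232801) = (709255768702176199, 46168618067101710)

561799 36570
631236232801 41089978860
709255768702176199 46168618067101710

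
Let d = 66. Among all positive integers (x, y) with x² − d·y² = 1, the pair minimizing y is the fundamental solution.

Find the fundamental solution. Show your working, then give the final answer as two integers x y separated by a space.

√66 = [8; 8,16, …], period ℓ=2 (even) → k=1
i=0: a=8 ⇒ p=8, q=1
i=1: a=8 ⇒ p=65, q=8
(x₁, y₁) = (65, 8);  65² − 66·8² = 1 ✓

65 8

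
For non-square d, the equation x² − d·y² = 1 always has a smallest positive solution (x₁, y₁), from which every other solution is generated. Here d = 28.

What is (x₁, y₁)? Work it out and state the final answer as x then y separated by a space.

[5; 3,2,3,10] for √28; ℓ=4 ⇒ convergent index 3
a_0=5:  p_0=5·1+0=5,  q_0=5·0+1=1
a_1=3:  p_1=3·5+1=16,  q_1=3·1+0=3
a_2=2:  p_2=2·16+5=37,  q_2=2·3+1=7
a_3=3:  p_3=3·37+16=127,  q_3=3·7+3=24
→ (127, 24).  Check: 127²=16129, 28·24²=16128, difference 1.

127 24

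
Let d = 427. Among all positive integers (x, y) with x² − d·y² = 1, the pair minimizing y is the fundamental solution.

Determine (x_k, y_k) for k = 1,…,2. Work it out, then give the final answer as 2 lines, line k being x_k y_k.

62 3
7687 372

√427 → a₀=20, period (1,1,1,40); ℓ=4 even so k=3
step 0: (20, 1)  from 20·(1,0) + (0,1)
step 1: (21, 1)  from 1·(20,1) + (1,0)
step 2: (41, 2)  from 1·(21,1) + (20,1)
step 3: (62, 3)  from 1·(41,2) + (21,1)
→ (62, 3).  Check: 62²=3844, 427·3²=3843, difference 1.
n=2: (62,3)∘(62,3) = (62·62+427·3·3, 62·3+3·62) = (7687,372)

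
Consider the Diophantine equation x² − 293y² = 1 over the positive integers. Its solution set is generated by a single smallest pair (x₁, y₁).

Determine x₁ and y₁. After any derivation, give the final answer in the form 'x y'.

12320649 719780

√293 → a₀=17, period (8,1,1,8,34); ℓ=5 odd so k=9
i=0: a=17 ⇒ p=17, q=1
i=1: a=8 ⇒ p=137, q=8
…
i=4: a=8 ⇒ p=2482, q=145
i=5: a=34 ⇒ p=84679, q=4947
i=6: a=8 ⇒ p=679914, q=39721
…
i=8: a=1 ⇒ p=1444507, q=84389
i=9: a=8 ⇒ p=12320649, q=719780
fundamental: x₁=12320649, y₁=719780  (since 151798391781201 − 293·518083248400 = 1)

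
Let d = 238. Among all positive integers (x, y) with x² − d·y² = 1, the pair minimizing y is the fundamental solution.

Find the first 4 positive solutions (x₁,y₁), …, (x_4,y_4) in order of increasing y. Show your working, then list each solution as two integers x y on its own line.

11663 756
272051137 17634456
6345864809999 411341319900
148023642285985537 9594947610352944

√238 → a₀=15, period (2,2,1,14,1,2,2,30); ℓ=8 even so k=7
k=0  a_k=15  p_k/q_k = 15/1
…
k=2  a_k=2  p_k/q_k = 77/5
…
k=4  a_k=14  p_k/q_k = 1589/103
…
k=6  a_k=2  p_k/q_k = 4983/323
k=7  a_k=2  p_k/q_k = 11663/756
(x₁, y₁) = (11663, 756);  11663² − 238·756² = 1 ✓
n=2: (11663,756)∘(11663,756) = (11663·11663+238·756·756, 11663·756+756·11663) = (272051137,17634456)
n=3: (272051137,17634456)∘(11663,756) = (11663·272051137+238·756·17634456, 11663·17634456+756·272051137) = (6345864809999,411341319900)
n=4: (6345864809999,411341319900)∘(11663,756) = (11663·6345864809999+238·756·411341319900, 11663·411341319900+756·6345864809999) = (148023642285985537,9594947610352944)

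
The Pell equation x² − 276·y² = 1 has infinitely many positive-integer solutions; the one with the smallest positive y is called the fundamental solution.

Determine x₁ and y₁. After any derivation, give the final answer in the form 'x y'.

7775 468

√276 → a₀=16, period (1,1,1,1,2,2,2,1,1,1,1,32); ℓ=12 even so k=11
i=0: a=16 ⇒ p=16, q=1
…
i=10: a=1 ⇒ p=4768, q=287
i=11: a=1 ⇒ p=7775, q=468
(x₁, y₁) = (7775, 468);  7775² − 276·468² = 1 ✓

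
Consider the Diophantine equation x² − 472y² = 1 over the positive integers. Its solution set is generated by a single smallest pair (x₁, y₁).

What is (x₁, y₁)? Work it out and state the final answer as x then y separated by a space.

306917 14127

[21; 1,2,1,1,1,…,2,1,42] for √472; ℓ=14 ⇒ convergent index 13
i=0: a=21 ⇒ p=21, q=1
i=1: a=1 ⇒ p=22, q=1
i=2: a=2 ⇒ p=65, q=3
i=3: a=1 ⇒ p=87, q=4
i=4: a=1 ⇒ p=152, q=7
i=5: a=1 ⇒ p=239, q=11
i=6: a=4 ⇒ p=1108, q=51
i=7: a=5 ⇒ p=5779, q=266
i=8: a=4 ⇒ p=24224, q=1115
i=9: a=1 ⇒ p=30003, q=1381
i=10: a=1 ⇒ p=54227, q=2496
i=11: a=1 ⇒ p=84230, q=3877
i=12: a=2 ⇒ p=222687, q=10250
i=13: a=1 ⇒ p=306917, q=14127
→ (306917, 14127).  Check: 306917²=94198044889, 472·14127²=94198044888, difference 1.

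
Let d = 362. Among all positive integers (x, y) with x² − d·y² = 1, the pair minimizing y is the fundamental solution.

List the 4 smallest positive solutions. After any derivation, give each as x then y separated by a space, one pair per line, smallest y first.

√362 = [19; 38, …], period ℓ=1 (odd) → k=1
step 0: (19, 1)  from 19·(1,0) + (0,1)
step 1: (723, 38)  from 38·(19,1) + (1,0)
→ (723, 38).  Check: 723²=522729, 362·38²=522728, difference 1.
(x_2, y_2) = (723·723 + 362·38·38, 723·38 + 38·723) = (1045457, 54948)
(x_3, y_3) = (723·1045457 + 362·38·54948, 723·54948 + 38·1045457) = (1511730099, 79454770)
(x_4, y_4) = (723·1511730099 + 362·38·79454770, 723·79454770 + 38·1511730099) = (2185960677697, 114891542472)

723 38
1045457 54948
1511730099 79454770
2185960677697 114891542472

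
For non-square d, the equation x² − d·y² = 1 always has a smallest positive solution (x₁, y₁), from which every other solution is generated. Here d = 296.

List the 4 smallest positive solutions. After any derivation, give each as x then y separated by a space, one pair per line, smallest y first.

3699 215
27365201 1590570
202447753299 11767036645
1497708451540801 87052535509140

d=296: √d = [17; 4,1,7,1,4,34] (ℓ=6, even), read p_5/q_5
a_0=17:  p_0=17·1+0=17,  q_0=17·0+1=1
a_1=4:  p_1=4·17+1=69,  q_1=4·1+0=4
…
a_4=1:  p_4=1·671+86=757,  q_4=1·39+5=44
a_5=4:  p_5=4·757+671=3699,  q_5=4·44+39=215
(x₁, y₁) = (3699, 215);  3699² − 296·215² = 1 ✓
n=2: (3699,215)∘(3699,215) = (3699·3699+296·215·215, 3699·215+215·3699) = (27365201,1590570)
n=3: (27365201,1590570)∘(3699,215) = (3699·27365201+296·215·1590570, 3699·1590570+215·27365201) = (202447753299,11767036645)
n=4: (202447753299,11767036645)∘(3699,215) = (3699·202447753299+296·215·11767036645, 3699·11767036645+215·202447753299) = (1497708451540801,87052535509140)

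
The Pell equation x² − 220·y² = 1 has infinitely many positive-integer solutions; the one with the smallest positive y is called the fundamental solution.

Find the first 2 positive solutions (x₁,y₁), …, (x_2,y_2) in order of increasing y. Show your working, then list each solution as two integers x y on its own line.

89 6
15841 1068

[14; 1,4,1,28] for √220; ℓ=4 ⇒ convergent index 3
a_0=14:  p_0=14·1+0=14,  q_0=14·0+1=1
…
a_2=4:  p_2=4·15+14=74,  q_2=4·1+1=5
a_3=1:  p_3=1·74+15=89,  q_3=1·5+1=6
(x₁, y₁) = (89, 6);  89² − 220·6² = 1 ✓
(x_2, y_2) = (89·89 + 220·6·6, 89·6 + 6·89) = (15841, 1068)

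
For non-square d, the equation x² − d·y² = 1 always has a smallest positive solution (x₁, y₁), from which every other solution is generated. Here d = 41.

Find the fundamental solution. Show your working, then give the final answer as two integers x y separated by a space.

[6; 2,2,12] for √41; ℓ=3 ⇒ convergent index 5
i=0: a=6 ⇒ p=6, q=1
i=1: a=2 ⇒ p=13, q=2
…
i=3: a=12 ⇒ p=397, q=62
i=4: a=2 ⇒ p=826, q=129
i=5: a=2 ⇒ p=2049, q=320
fundamental: x₁=2049, y₁=320  (since 4198401 − 41·102400 = 1)

2049 320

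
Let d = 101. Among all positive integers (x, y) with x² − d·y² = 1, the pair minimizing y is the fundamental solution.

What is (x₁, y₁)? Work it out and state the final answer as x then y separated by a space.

201 20

√101 = [10; 20, …], period ℓ=1 (odd) → k=1
i=0: a=10 ⇒ p=10, q=1
i=1: a=20 ⇒ p=201, q=20
fundamental: x₁=201, y₁=20  (since 40401 − 101·400 = 1)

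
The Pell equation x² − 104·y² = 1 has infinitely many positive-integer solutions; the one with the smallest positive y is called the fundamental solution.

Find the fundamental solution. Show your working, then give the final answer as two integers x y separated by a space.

√104 = [10; 5,20, …], period ℓ=2 (even) → k=1
i=0: a=10 ⇒ p=10, q=1
i=1: a=5 ⇒ p=51, q=5
→ (51, 5).  Check: 51²=2601, 104·5²=2600, difference 1.

51 5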